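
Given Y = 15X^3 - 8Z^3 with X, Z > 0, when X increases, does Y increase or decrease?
Y increases

Taking the partial derivative:
∂Y/∂X = 45X^2

∂Y/∂X = 45X^2 > 0 (assuming positive values)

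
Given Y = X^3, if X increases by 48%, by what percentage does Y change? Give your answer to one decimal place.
224.2%

For Y = X^3:
If X → X(1 + 0.48)
Then Y → Y · (1 + 0.48)^3
     ≈ Y · 3.2418

Percentage change = ((1 + 0.48)^3 − 1) × 100% ≈ 224.2%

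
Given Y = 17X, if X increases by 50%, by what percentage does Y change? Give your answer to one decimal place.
50.0%

For Y = 17X:
If X → X(1 + 0.5)
Then Y → Y · (1 + 0.5)^1
     = Y · 1.5000

Percentage change = ((1 + 0.5)^1 − 1) × 100% = 50.0%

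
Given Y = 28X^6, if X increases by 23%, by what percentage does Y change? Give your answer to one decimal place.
246.3%

For Y = 28X^6:
If X → X(1 + 0.23)
Then Y → Y · (1 + 0.23)^6
     ≈ Y · 3.4628

Percentage change = ((1 + 0.23)^6 − 1) × 100% ≈ 246.3%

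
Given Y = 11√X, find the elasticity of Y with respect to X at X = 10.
Elasticity = 1/2

Elasticity = (dY/dX) · (X/Y)

dY/dX = 11/(2·√X)
At X = 10: dY/dX = 11·√10/20, Y = 11·√10

Elasticity = (11·√10/20) · (10 / (11·√10)) = 1/2

Interpretation: for a small percentage change in X, the percentage change in Y is approximately 0.50 times as large.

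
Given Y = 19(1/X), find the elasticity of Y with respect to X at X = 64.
Elasticity = -1

Elasticity = (dY/dX) · (X/Y)

dY/dX = -19/X²
At X = 64: dY/dX = -19/4096, Y = 19/64

Elasticity = (-19/4096) · (64 / (19/64)) = -1

Interpretation: for a small percentage change in X, the percentage change in Y is approximately -1.00 times as large.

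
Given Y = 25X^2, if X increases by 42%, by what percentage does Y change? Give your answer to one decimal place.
101.6%

For Y = 25X^2:
If X → X(1 + 0.42)
Then Y → Y · (1 + 0.42)^2
     = Y · 2.0164

Percentage change = ((1 + 0.42)^2 − 1) × 100% ≈ 101.6%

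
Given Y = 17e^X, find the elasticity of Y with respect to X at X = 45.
Elasticity = 45

Elasticity = (dY/dX) · (X/Y)

dY/dX = 17·e^X
At X = 45: dY/dX = 17·e^45, Y = 17·e^45

Elasticity = (17·e^45) · (45 / (17·e^45)) = 45

Interpretation: for a small percentage change in X, the percentage change in Y is approximately 45.00 times as large.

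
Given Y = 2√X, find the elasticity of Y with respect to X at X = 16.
Elasticity = 1/2

Elasticity = (dY/dX) · (X/Y)

dY/dX = 1/√X
At X = 16: dY/dX = 1/4, Y = 8

Elasticity = (1/4) · (16 / 8) = 1/2

Interpretation: for a small percentage change in X, the percentage change in Y is approximately 0.50 times as large.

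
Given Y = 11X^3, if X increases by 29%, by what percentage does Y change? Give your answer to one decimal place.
114.7%

For Y = 11X^3:
If X → X(1 + 0.29)
Then Y → Y · (1 + 0.29)^3
     ≈ Y · 2.1467

Percentage change = ((1 + 0.29)^3 − 1) × 100% ≈ 114.7%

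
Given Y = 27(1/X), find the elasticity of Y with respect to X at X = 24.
Elasticity = -1

Elasticity = (dY/dX) · (X/Y)

dY/dX = -27/X²
At X = 24: dY/dX = -3/64, Y = 9/8

Elasticity = (-3/64) · (24 / (9/8)) = -1

Interpretation: for a small percentage change in X, the percentage change in Y is approximately -1.00 times as large.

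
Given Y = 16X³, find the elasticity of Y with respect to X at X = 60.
Elasticity = 3

Elasticity = (dY/dX) · (X/Y)

dY/dX = 48·X²
At X = 60: dY/dX = 172800, Y = 3456000

Elasticity = 172800 · (60 / 3456000) = 3

Interpretation: for a small percentage change in X, the percentage change in Y is approximately 3.00 times as large.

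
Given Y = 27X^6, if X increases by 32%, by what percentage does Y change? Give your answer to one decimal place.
429.0%

For Y = 27X^6:
If X → X(1 + 0.32)
Then Y → Y · (1 + 0.32)^6
     ≈ Y · 5.2899

Percentage change = ((1 + 0.32)^6 − 1) × 100% ≈ 429.0%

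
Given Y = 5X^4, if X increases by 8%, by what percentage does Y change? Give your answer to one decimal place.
36.0%

For Y = 5X^4:
If X → X(1 + 0.08)
Then Y → Y · (1 + 0.08)^4
     ≈ Y · 1.3605

Percentage change = ((1 + 0.08)^4 − 1) × 100% ≈ 36.0%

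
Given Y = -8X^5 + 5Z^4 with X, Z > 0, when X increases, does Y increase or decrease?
Y decreases

Taking the partial derivative:
∂Y/∂X = -40X^4

∂Y/∂X = -40X^4 < 0 (assuming positive values)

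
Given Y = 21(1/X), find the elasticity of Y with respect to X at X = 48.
Elasticity = -1

Elasticity = (dY/dX) · (X/Y)

dY/dX = -21/X²
At X = 48: dY/dX = -7/768, Y = 7/16

Elasticity = (-7/768) · (48 / (7/16)) = -1

Interpretation: for a small percentage change in X, the percentage change in Y is approximately -1.00 times as large.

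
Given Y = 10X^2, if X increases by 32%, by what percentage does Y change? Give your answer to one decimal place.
74.2%

For Y = 10X^2:
If X → X(1 + 0.32)
Then Y → Y · (1 + 0.32)^2
     = Y · 1.7424

Percentage change = ((1 + 0.32)^2 − 1) × 100% ≈ 74.2%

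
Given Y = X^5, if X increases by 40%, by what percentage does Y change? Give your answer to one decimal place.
437.8%

For Y = X^5:
If X → X(1 + 0.4)
Then Y → Y · (1 + 0.4)^5
     ≈ Y · 5.3782

Percentage change = ((1 + 0.4)^5 − 1) × 100% ≈ 437.8%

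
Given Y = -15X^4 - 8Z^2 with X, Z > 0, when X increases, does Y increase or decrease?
Y decreases

Taking the partial derivative:
∂Y/∂X = -60X^3

∂Y/∂X = -60X^3 < 0 (assuming positive values)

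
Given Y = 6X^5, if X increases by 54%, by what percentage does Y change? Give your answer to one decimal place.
766.2%

For Y = 6X^5:
If X → X(1 + 0.54)
Then Y → Y · (1 + 0.54)^5
     ≈ Y · 8.6617

Percentage change = ((1 + 0.54)^5 − 1) × 100% ≈ 766.2%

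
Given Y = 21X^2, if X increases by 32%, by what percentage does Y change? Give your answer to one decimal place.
74.2%

For Y = 21X^2:
If X → X(1 + 0.32)
Then Y → Y · (1 + 0.32)^2
     = Y · 1.7424

Percentage change = ((1 + 0.32)^2 − 1) × 100% ≈ 74.2%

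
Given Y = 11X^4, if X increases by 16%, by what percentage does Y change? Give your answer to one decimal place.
81.1%

For Y = 11X^4:
If X → X(1 + 0.16)
Then Y → Y · (1 + 0.16)^4
     ≈ Y · 1.8106

Percentage change = ((1 + 0.16)^4 − 1) × 100% ≈ 81.1%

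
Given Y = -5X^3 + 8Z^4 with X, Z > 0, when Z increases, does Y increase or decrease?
Y increases

Taking the partial derivative:
∂Y/∂Z = 32Z^3

∂Y/∂Z = 32Z^3 > 0 (assuming positive values)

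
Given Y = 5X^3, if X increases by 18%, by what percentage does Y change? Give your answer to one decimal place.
64.3%

For Y = 5X^3:
If X → X(1 + 0.18)
Then Y → Y · (1 + 0.18)^3
     ≈ Y · 1.6430

Percentage change = ((1 + 0.18)^3 − 1) × 100% ≈ 64.3%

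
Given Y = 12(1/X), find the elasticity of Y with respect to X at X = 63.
Elasticity = -1

Elasticity = (dY/dX) · (X/Y)

dY/dX = -12/X²
At X = 63: dY/dX = -4/1323, Y = 4/21

Elasticity = (-4/1323) · (63 / (4/21)) = -1

Interpretation: for a small percentage change in X, the percentage change in Y is approximately -1.00 times as large.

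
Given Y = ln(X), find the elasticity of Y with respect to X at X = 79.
Elasticity = 1/ln(79) ≈ 0.2289

Elasticity = (dY/dX) · (X/Y)

dY/dX = 1/X
At X = 79: dY/dX = 1/79, Y = ln(79)

Elasticity = (1/79) · (79 / (ln(79))) = 1/ln(79) ≈ 0.2289

Interpretation: for a small percentage change in X, the percentage change in Y is approximately 0.23 times as large.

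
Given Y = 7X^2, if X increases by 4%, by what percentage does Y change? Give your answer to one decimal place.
8.2%

For Y = 7X^2:
If X → X(1 + 0.04)
Then Y → Y · (1 + 0.04)^2
     = Y · 1.0816

Percentage change = ((1 + 0.04)^2 − 1) × 100% ≈ 8.2%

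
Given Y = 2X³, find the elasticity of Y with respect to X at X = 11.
Elasticity = 3

Elasticity = (dY/dX) · (X/Y)

dY/dX = 6·X²
At X = 11: dY/dX = 726, Y = 2662

Elasticity = 726 · (11 / 2662) = 3

Interpretation: for a small percentage change in X, the percentage change in Y is approximately 3.00 times as large.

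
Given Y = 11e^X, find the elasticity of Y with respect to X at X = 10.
Elasticity = 10

Elasticity = (dY/dX) · (X/Y)

dY/dX = 11·e^X
At X = 10: dY/dX = 11·e^10, Y = 11·e^10

Elasticity = (11·e^10) · (10 / (11·e^10)) = 10

Interpretation: for a small percentage change in X, the percentage change in Y is approximately 10.00 times as large.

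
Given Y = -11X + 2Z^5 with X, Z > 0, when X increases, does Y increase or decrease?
Y decreases

Taking the partial derivative:
∂Y/∂X = -11

∂Y/∂X = -11 < 0 (assuming positive values)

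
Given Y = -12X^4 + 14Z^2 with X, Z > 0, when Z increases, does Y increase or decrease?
Y increases

Taking the partial derivative:
∂Y/∂Z = 28Z

∂Y/∂Z = 28Z > 0 (assuming positive values)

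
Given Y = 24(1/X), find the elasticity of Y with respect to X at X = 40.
Elasticity = -1

Elasticity = (dY/dX) · (X/Y)

dY/dX = -24/X²
At X = 40: dY/dX = -3/200, Y = 3/5

Elasticity = (-3/200) · (40 / (3/5)) = -1

Interpretation: for a small percentage change in X, the percentage change in Y is approximately -1.00 times as large.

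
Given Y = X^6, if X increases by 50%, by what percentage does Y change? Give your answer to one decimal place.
1039.1%

For Y = X^6:
If X → X(1 + 0.5)
Then Y → Y · (1 + 0.5)^6
     ≈ Y · 11.3906

Percentage change = ((1 + 0.5)^6 − 1) × 100% ≈ 1039.1%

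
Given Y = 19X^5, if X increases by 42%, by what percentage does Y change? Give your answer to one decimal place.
477.4%

For Y = 19X^5:
If X → X(1 + 0.42)
Then Y → Y · (1 + 0.42)^5
     ≈ Y · 5.7735

Percentage change = ((1 + 0.42)^5 − 1) × 100% ≈ 477.4%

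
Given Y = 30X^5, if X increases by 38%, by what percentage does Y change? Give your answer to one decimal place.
400.5%

For Y = 30X^5:
If X → X(1 + 0.38)
Then Y → Y · (1 + 0.38)^5
     ≈ Y · 5.0049

Percentage change = ((1 + 0.38)^5 − 1) × 100% ≈ 400.5%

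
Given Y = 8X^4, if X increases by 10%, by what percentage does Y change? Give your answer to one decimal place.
46.4%

For Y = 8X^4:
If X → X(1 + 0.1)
Then Y → Y · (1 + 0.1)^4
     = Y · 1.4641

Percentage change = ((1 + 0.1)^4 − 1) × 100% ≈ 46.4%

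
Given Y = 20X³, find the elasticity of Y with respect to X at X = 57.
Elasticity = 3

Elasticity = (dY/dX) · (X/Y)

dY/dX = 60·X²
At X = 57: dY/dX = 194940, Y = 3703860

Elasticity = 194940 · (57 / 3703860) = 3

Interpretation: for a small percentage change in X, the percentage change in Y is approximately 3.00 times as large.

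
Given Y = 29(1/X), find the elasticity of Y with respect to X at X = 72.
Elasticity = -1

Elasticity = (dY/dX) · (X/Y)

dY/dX = -29/X²
At X = 72: dY/dX = -29/5184, Y = 29/72

Elasticity = (-29/5184) · (72 / (29/72)) = -1

Interpretation: for a small percentage change in X, the percentage change in Y is approximately -1.00 times as large.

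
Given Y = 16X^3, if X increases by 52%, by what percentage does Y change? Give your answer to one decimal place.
251.2%

For Y = 16X^3:
If X → X(1 + 0.52)
Then Y → Y · (1 + 0.52)^3
     ≈ Y · 3.5118

Percentage change = ((1 + 0.52)^3 − 1) × 100% ≈ 251.2%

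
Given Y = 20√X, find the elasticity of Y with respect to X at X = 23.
Elasticity = 1/2

Elasticity = (dY/dX) · (X/Y)

dY/dX = 10/√X
At X = 23: dY/dX = 10·√23/23, Y = 20·√23

Elasticity = (10·√23/23) · (23 / (20·√23)) = 1/2

Interpretation: for a small percentage change in X, the percentage change in Y is approximately 0.50 times as large.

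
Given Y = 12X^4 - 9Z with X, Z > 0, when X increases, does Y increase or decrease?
Y increases

Taking the partial derivative:
∂Y/∂X = 48X^3

∂Y/∂X = 48X^3 > 0 (assuming positive values)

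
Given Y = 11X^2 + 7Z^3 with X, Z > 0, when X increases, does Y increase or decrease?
Y increases

Taking the partial derivative:
∂Y/∂X = 22X

∂Y/∂X = 22X > 0 (assuming positive values)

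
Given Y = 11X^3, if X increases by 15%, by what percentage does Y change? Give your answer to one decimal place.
52.1%

For Y = 11X^3:
If X → X(1 + 0.15)
Then Y → Y · (1 + 0.15)^3
     ≈ Y · 1.5209

Percentage change = ((1 + 0.15)^3 − 1) × 100% ≈ 52.1%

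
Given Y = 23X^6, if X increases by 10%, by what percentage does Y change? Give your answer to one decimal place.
77.2%

For Y = 23X^6:
If X → X(1 + 0.1)
Then Y → Y · (1 + 0.1)^6
     ≈ Y · 1.7716

Percentage change = ((1 + 0.1)^6 − 1) × 100% ≈ 77.2%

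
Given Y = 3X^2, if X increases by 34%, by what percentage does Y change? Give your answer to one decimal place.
79.6%

For Y = 3X^2:
If X → X(1 + 0.34)
Then Y → Y · (1 + 0.34)^2
     = Y · 1.7956

Percentage change = ((1 + 0.34)^2 − 1) × 100% ≈ 79.6%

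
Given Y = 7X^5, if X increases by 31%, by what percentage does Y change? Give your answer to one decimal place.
285.8%

For Y = 7X^5:
If X → X(1 + 0.31)
Then Y → Y · (1 + 0.31)^5
     ≈ Y · 3.8579

Percentage change = ((1 + 0.31)^5 − 1) × 100% ≈ 285.8%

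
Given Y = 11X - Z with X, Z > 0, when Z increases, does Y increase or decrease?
Y decreases

Taking the partial derivative:
∂Y/∂Z = -1

∂Y/∂Z = -1 < 0 (assuming positive values)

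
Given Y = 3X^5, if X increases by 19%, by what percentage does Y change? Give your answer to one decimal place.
138.6%

For Y = 3X^5:
If X → X(1 + 0.19)
Then Y → Y · (1 + 0.19)^5
     ≈ Y · 2.3864

Percentage change = ((1 + 0.19)^5 − 1) × 100% ≈ 138.6%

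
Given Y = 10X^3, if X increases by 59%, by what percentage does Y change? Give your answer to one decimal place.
302.0%

For Y = 10X^3:
If X → X(1 + 0.59)
Then Y → Y · (1 + 0.59)^3
     ≈ Y · 4.0197

Percentage change = ((1 + 0.59)^3 − 1) × 100% ≈ 302.0%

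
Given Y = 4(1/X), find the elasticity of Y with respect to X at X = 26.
Elasticity = -1

Elasticity = (dY/dX) · (X/Y)

dY/dX = -4/X²
At X = 26: dY/dX = -1/169, Y = 2/13

Elasticity = (-1/169) · (26 / (2/13)) = -1

Interpretation: for a small percentage change in X, the percentage change in Y is approximately -1.00 times as large.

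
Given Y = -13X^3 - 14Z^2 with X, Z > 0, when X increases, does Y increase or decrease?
Y decreases

Taking the partial derivative:
∂Y/∂X = -39X^2

∂Y/∂X = -39X^2 < 0 (assuming positive values)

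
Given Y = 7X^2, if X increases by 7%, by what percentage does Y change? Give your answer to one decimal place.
14.5%

For Y = 7X^2:
If X → X(1 + 0.07)
Then Y → Y · (1 + 0.07)^2
     = Y · 1.1449

Percentage change = ((1 + 0.07)^2 − 1) × 100% ≈ 14.5%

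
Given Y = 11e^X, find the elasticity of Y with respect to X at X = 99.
Elasticity = 99

Elasticity = (dY/dX) · (X/Y)

dY/dX = 11·e^X
At X = 99: dY/dX = 11·e^99, Y = 11·e^99

Elasticity = (11·e^99) · (99 / (11·e^99)) = 99

Interpretation: for a small percentage change in X, the percentage change in Y is approximately 99.00 times as large.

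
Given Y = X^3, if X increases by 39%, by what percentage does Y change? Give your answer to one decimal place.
168.6%

For Y = X^3:
If X → X(1 + 0.39)
Then Y → Y · (1 + 0.39)^3
     ≈ Y · 2.6856

Percentage change = ((1 + 0.39)^3 − 1) × 100% ≈ 168.6%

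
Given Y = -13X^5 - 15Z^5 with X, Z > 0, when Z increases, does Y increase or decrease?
Y decreases

Taking the partial derivative:
∂Y/∂Z = -75Z^4

∂Y/∂Z = -75Z^4 < 0 (assuming positive values)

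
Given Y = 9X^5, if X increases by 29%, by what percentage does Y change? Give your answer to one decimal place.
257.2%

For Y = 9X^5:
If X → X(1 + 0.29)
Then Y → Y · (1 + 0.29)^5
     ≈ Y · 3.5723

Percentage change = ((1 + 0.29)^5 − 1) × 100% ≈ 257.2%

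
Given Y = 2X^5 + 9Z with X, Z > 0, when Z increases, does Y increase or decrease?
Y increases

Taking the partial derivative:
∂Y/∂Z = 9

∂Y/∂Z = 9 > 0 (assuming positive values)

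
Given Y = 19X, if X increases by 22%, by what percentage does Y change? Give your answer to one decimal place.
22.0%

For Y = 19X:
If X → X(1 + 0.22)
Then Y → Y · (1 + 0.22)^1
     = Y · 1.2200

Percentage change = ((1 + 0.22)^1 − 1) × 100% = 22.0%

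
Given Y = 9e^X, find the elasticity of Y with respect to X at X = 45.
Elasticity = 45

Elasticity = (dY/dX) · (X/Y)

dY/dX = 9·e^X
At X = 45: dY/dX = 9·e^45, Y = 9·e^45

Elasticity = (9·e^45) · (45 / (9·e^45)) = 45

Interpretation: for a small percentage change in X, the percentage change in Y is approximately 45.00 times as large.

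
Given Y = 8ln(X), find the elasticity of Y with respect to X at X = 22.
Elasticity = 1/ln(22) ≈ 0.3235

Elasticity = (dY/dX) · (X/Y)

dY/dX = 8/X
At X = 22: dY/dX = 4/11, Y = 8·ln(22)

Elasticity = (4/11) · (22 / (8·ln(22))) = 1/ln(22) ≈ 0.3235

Interpretation: for a small percentage change in X, the percentage change in Y is approximately 0.32 times as large.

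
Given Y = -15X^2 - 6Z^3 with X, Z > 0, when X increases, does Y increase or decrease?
Y decreases

Taking the partial derivative:
∂Y/∂X = -30X

∂Y/∂X = -30X < 0 (assuming positive values)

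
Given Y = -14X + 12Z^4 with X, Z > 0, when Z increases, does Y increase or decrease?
Y increases

Taking the partial derivative:
∂Y/∂Z = 48Z^3

∂Y/∂Z = 48Z^3 > 0 (assuming positive values)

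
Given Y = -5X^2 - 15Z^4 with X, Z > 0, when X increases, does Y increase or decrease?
Y decreases

Taking the partial derivative:
∂Y/∂X = -10X

∂Y/∂X = -10X < 0 (assuming positive values)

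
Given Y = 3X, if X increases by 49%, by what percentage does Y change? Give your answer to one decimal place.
49.0%

For Y = 3X:
If X → X(1 + 0.49)
Then Y → Y · (1 + 0.49)^1
     = Y · 1.4900

Percentage change = ((1 + 0.49)^1 − 1) × 100% = 49.0%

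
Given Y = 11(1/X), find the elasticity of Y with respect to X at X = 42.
Elasticity = -1

Elasticity = (dY/dX) · (X/Y)

dY/dX = -11/X²
At X = 42: dY/dX = -11/1764, Y = 11/42

Elasticity = (-11/1764) · (42 / (11/42)) = -1

Interpretation: for a small percentage change in X, the percentage change in Y is approximately -1.00 times as large.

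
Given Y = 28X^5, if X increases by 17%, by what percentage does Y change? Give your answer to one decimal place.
119.2%

For Y = 28X^5:
If X → X(1 + 0.17)
Then Y → Y · (1 + 0.17)^5
     ≈ Y · 2.1924

Percentage change = ((1 + 0.17)^5 − 1) × 100% ≈ 119.2%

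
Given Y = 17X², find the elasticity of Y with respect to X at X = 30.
Elasticity = 2

Elasticity = (dY/dX) · (X/Y)

dY/dX = 34·X
At X = 30: dY/dX = 1020, Y = 15300

Elasticity = 1020 · (30 / 15300) = 2

Interpretation: for a small percentage change in X, the percentage change in Y is approximately 2.00 times as large.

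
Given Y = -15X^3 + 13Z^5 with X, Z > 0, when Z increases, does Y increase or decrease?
Y increases

Taking the partial derivative:
∂Y/∂Z = 65Z^4

∂Y/∂Z = 65Z^4 > 0 (assuming positive values)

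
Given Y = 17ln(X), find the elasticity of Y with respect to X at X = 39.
Elasticity = 1/ln(39) ≈ 0.2730

Elasticity = (dY/dX) · (X/Y)

dY/dX = 17/X
At X = 39: dY/dX = 17/39, Y = 17·ln(39)

Elasticity = (17/39) · (39 / (17·ln(39))) = 1/ln(39) ≈ 0.2730

Interpretation: for a small percentage change in X, the percentage change in Y is approximately 0.27 times as large.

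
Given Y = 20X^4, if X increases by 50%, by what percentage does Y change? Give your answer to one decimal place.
406.3%

For Y = 20X^4:
If X → X(1 + 0.5)
Then Y → Y · (1 + 0.5)^4
     = Y · 5.0625

Percentage change = ((1 + 0.5)^4 − 1) × 100% ≈ 406.3%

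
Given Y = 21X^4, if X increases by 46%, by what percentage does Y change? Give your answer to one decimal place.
354.4%

For Y = 21X^4:
If X → X(1 + 0.46)
Then Y → Y · (1 + 0.46)^4
     ≈ Y · 4.5437

Percentage change = ((1 + 0.46)^4 − 1) × 100% ≈ 354.4%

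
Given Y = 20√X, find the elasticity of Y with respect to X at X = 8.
Elasticity = 1/2

Elasticity = (dY/dX) · (X/Y)

dY/dX = 10/√X
At X = 8: dY/dX = 5·√2/2, Y = 40·√2

Elasticity = (5·√2/2) · (8 / (40·√2)) = 1/2

Interpretation: for a small percentage change in X, the percentage change in Y is approximately 0.50 times as large.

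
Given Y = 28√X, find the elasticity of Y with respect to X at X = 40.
Elasticity = 1/2

Elasticity = (dY/dX) · (X/Y)

dY/dX = 14/√X
At X = 40: dY/dX = 7·√10/10, Y = 56·√10

Elasticity = (7·√10/10) · (40 / (56·√10)) = 1/2

Interpretation: for a small percentage change in X, the percentage change in Y is approximately 0.50 times as large.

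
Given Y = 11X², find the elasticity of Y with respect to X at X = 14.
Elasticity = 2

Elasticity = (dY/dX) · (X/Y)

dY/dX = 22·X
At X = 14: dY/dX = 308, Y = 2156

Elasticity = 308 · (14 / 2156) = 2

Interpretation: for a small percentage change in X, the percentage change in Y is approximately 2.00 times as large.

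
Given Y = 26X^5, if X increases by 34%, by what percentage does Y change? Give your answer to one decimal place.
332.0%

For Y = 26X^5:
If X → X(1 + 0.34)
Then Y → Y · (1 + 0.34)^5
     ≈ Y · 4.3204

Percentage change = ((1 + 0.34)^5 − 1) × 100% ≈ 332.0%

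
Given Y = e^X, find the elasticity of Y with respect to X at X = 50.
Elasticity = 50

Elasticity = (dY/dX) · (X/Y)

dY/dX = e^X
At X = 50: dY/dX = e^50, Y = e^50

Elasticity = (e^50) · (50 / (e^50)) = 50

Interpretation: for a small percentage change in X, the percentage change in Y is approximately 50.00 times as large.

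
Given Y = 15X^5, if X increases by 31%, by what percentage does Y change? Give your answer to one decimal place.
285.8%

For Y = 15X^5:
If X → X(1 + 0.31)
Then Y → Y · (1 + 0.31)^5
     ≈ Y · 3.8579

Percentage change = ((1 + 0.31)^5 − 1) × 100% ≈ 285.8%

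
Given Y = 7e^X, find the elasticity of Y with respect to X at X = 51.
Elasticity = 51

Elasticity = (dY/dX) · (X/Y)

dY/dX = 7·e^X
At X = 51: dY/dX = 7·e^51, Y = 7·e^51

Elasticity = (7·e^51) · (51 / (7·e^51)) = 51

Interpretation: for a small percentage change in X, the percentage change in Y is approximately 51.00 times as large.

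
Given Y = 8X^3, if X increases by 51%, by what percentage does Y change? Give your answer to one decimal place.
244.3%

For Y = 8X^3:
If X → X(1 + 0.51)
Then Y → Y · (1 + 0.51)^3
     ≈ Y · 3.4430

Percentage change = ((1 + 0.51)^3 − 1) × 100% ≈ 244.3%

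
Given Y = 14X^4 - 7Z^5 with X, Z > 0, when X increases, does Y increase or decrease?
Y increases

Taking the partial derivative:
∂Y/∂X = 56X^3

∂Y/∂X = 56X^3 > 0 (assuming positive values)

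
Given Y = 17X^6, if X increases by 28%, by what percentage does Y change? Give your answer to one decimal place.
339.8%

For Y = 17X^6:
If X → X(1 + 0.28)
Then Y → Y · (1 + 0.28)^6
     ≈ Y · 4.3980

Percentage change = ((1 + 0.28)^6 − 1) × 100% ≈ 339.8%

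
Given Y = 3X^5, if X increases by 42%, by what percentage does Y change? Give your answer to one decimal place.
477.4%

For Y = 3X^5:
If X → X(1 + 0.42)
Then Y → Y · (1 + 0.42)^5
     ≈ Y · 5.7735

Percentage change = ((1 + 0.42)^5 − 1) × 100% ≈ 477.4%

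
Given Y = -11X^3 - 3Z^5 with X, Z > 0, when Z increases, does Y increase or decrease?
Y decreases

Taking the partial derivative:
∂Y/∂Z = -15Z^4

∂Y/∂Z = -15Z^4 < 0 (assuming positive values)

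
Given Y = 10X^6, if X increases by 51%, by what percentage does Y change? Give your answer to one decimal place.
1085.4%

For Y = 10X^6:
If X → X(1 + 0.51)
Then Y → Y · (1 + 0.51)^6
     ≈ Y · 11.8539

Percentage change = ((1 + 0.51)^6 − 1) × 100% ≈ 1085.4%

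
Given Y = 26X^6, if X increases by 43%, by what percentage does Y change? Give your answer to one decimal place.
755.1%

For Y = 26X^6:
If X → X(1 + 0.43)
Then Y → Y · (1 + 0.43)^6
     ≈ Y · 8.5510

Percentage change = ((1 + 0.43)^6 − 1) × 100% ≈ 755.1%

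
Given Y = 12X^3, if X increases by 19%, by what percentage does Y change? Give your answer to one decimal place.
68.5%

For Y = 12X^3:
If X → X(1 + 0.19)
Then Y → Y · (1 + 0.19)^3
     ≈ Y · 1.6852

Percentage change = ((1 + 0.19)^3 − 1) × 100% ≈ 68.5%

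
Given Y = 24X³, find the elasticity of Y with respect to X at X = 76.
Elasticity = 3

Elasticity = (dY/dX) · (X/Y)

dY/dX = 72·X²
At X = 76: dY/dX = 415872, Y = 10535424

Elasticity = 415872 · (76 / 10535424) = 3

Interpretation: for a small percentage change in X, the percentage change in Y is approximately 3.00 times as large.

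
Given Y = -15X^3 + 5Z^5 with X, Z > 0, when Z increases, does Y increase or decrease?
Y increases

Taking the partial derivative:
∂Y/∂Z = 25Z^4

∂Y/∂Z = 25Z^4 > 0 (assuming positive values)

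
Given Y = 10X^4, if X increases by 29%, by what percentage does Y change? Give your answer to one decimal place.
176.9%

For Y = 10X^4:
If X → X(1 + 0.29)
Then Y → Y · (1 + 0.29)^4
     ≈ Y · 2.7692

Percentage change = ((1 + 0.29)^4 − 1) × 100% ≈ 176.9%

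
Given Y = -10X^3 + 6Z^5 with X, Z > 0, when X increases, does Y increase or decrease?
Y decreases

Taking the partial derivative:
∂Y/∂X = -30X^2

∂Y/∂X = -30X^2 < 0 (assuming positive values)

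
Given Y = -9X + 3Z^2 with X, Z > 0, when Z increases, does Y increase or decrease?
Y increases

Taking the partial derivative:
∂Y/∂Z = 6Z

∂Y/∂Z = 6Z > 0 (assuming positive values)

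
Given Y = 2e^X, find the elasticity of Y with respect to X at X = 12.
Elasticity = 12

Elasticity = (dY/dX) · (X/Y)

dY/dX = 2·e^X
At X = 12: dY/dX = 2·e^12, Y = 2·e^12

Elasticity = (2·e^12) · (12 / (2·e^12)) = 12

Interpretation: for a small percentage change in X, the percentage change in Y is approximately 12.00 times as large.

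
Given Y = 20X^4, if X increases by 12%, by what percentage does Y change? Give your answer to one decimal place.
57.4%

For Y = 20X^4:
If X → X(1 + 0.12)
Then Y → Y · (1 + 0.12)^4
     ≈ Y · 1.5735

Percentage change = ((1 + 0.12)^4 − 1) × 100% ≈ 57.4%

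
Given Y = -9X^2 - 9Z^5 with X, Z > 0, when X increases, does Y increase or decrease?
Y decreases

Taking the partial derivative:
∂Y/∂X = -18X

∂Y/∂X = -18X < 0 (assuming positive values)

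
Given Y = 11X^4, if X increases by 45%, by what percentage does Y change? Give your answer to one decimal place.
342.1%

For Y = 11X^4:
If X → X(1 + 0.45)
Then Y → Y · (1 + 0.45)^4
     ≈ Y · 4.4205

Percentage change = ((1 + 0.45)^4 − 1) × 100% ≈ 342.1%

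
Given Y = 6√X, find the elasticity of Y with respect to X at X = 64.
Elasticity = 1/2

Elasticity = (dY/dX) · (X/Y)

dY/dX = 3/√X
At X = 64: dY/dX = 3/8, Y = 48

Elasticity = (3/8) · (64 / 48) = 1/2

Interpretation: for a small percentage change in X, the percentage change in Y is approximately 0.50 times as large.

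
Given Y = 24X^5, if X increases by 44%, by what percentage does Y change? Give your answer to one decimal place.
519.2%

For Y = 24X^5:
If X → X(1 + 0.44)
Then Y → Y · (1 + 0.44)^5
     ≈ Y · 6.1917

Percentage change = ((1 + 0.44)^5 − 1) × 100% ≈ 519.2%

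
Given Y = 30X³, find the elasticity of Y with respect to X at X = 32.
Elasticity = 3

Elasticity = (dY/dX) · (X/Y)

dY/dX = 90·X²
At X = 32: dY/dX = 92160, Y = 983040

Elasticity = 92160 · (32 / 983040) = 3

Interpretation: for a small percentage change in X, the percentage change in Y is approximately 3.00 times as large.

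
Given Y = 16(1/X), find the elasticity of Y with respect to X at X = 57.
Elasticity = -1

Elasticity = (dY/dX) · (X/Y)

dY/dX = -16/X²
At X = 57: dY/dX = -16/3249, Y = 16/57

Elasticity = (-16/3249) · (57 / (16/57)) = -1

Interpretation: for a small percentage change in X, the percentage change in Y is approximately -1.00 times as large.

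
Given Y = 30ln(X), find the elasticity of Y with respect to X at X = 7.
Elasticity = 1/ln(7) ≈ 0.5139

Elasticity = (dY/dX) · (X/Y)

dY/dX = 30/X
At X = 7: dY/dX = 30/7, Y = 30·ln(7)

Elasticity = (30/7) · (7 / (30·ln(7))) = 1/ln(7) ≈ 0.5139

Interpretation: for a small percentage change in X, the percentage change in Y is approximately 0.51 times as large.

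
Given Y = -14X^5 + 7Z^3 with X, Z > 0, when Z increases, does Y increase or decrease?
Y increases

Taking the partial derivative:
∂Y/∂Z = 21Z^2

∂Y/∂Z = 21Z^2 > 0 (assuming positive values)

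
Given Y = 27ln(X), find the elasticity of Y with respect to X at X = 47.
Elasticity = 1/ln(47) ≈ 0.2597

Elasticity = (dY/dX) · (X/Y)

dY/dX = 27/X
At X = 47: dY/dX = 27/47, Y = 27·ln(47)

Elasticity = (27/47) · (47 / (27·ln(47))) = 1/ln(47) ≈ 0.2597

Interpretation: for a small percentage change in X, the percentage change in Y is approximately 0.26 times as large.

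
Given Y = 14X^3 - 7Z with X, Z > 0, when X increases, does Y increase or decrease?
Y increases

Taking the partial derivative:
∂Y/∂X = 42X^2

∂Y/∂X = 42X^2 > 0 (assuming positive values)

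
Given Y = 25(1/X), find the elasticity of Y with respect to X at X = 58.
Elasticity = -1

Elasticity = (dY/dX) · (X/Y)

dY/dX = -25/X²
At X = 58: dY/dX = -25/3364, Y = 25/58

Elasticity = (-25/3364) · (58 / (25/58)) = -1

Interpretation: for a small percentage change in X, the percentage change in Y is approximately -1.00 times as large.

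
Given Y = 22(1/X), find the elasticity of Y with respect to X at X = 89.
Elasticity = -1

Elasticity = (dY/dX) · (X/Y)

dY/dX = -22/X²
At X = 89: dY/dX = -22/7921, Y = 22/89

Elasticity = (-22/7921) · (89 / (22/89)) = -1

Interpretation: for a small percentage change in X, the percentage change in Y is approximately -1.00 times as large.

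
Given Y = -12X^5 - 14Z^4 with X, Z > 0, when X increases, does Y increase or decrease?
Y decreases

Taking the partial derivative:
∂Y/∂X = -60X^4

∂Y/∂X = -60X^4 < 0 (assuming positive values)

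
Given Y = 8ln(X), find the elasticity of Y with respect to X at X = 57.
Elasticity = 1/ln(57) ≈ 0.2473

Elasticity = (dY/dX) · (X/Y)

dY/dX = 8/X
At X = 57: dY/dX = 8/57, Y = 8·ln(57)

Elasticity = (8/57) · (57 / (8·ln(57))) = 1/ln(57) ≈ 0.2473

Interpretation: for a small percentage change in X, the percentage change in Y is approximately 0.25 times as large.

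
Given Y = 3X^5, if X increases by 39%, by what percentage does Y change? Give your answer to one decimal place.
418.9%

For Y = 3X^5:
If X → X(1 + 0.39)
Then Y → Y · (1 + 0.39)^5
     ≈ Y · 5.1889

Percentage change = ((1 + 0.39)^5 − 1) × 100% ≈ 418.9%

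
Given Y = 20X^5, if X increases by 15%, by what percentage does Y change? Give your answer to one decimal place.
101.1%

For Y = 20X^5:
If X → X(1 + 0.15)
Then Y → Y · (1 + 0.15)^5
     ≈ Y · 2.0114

Percentage change = ((1 + 0.15)^5 − 1) × 100% ≈ 101.1%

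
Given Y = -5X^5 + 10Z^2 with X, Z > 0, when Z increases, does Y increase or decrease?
Y increases

Taking the partial derivative:
∂Y/∂Z = 20Z

∂Y/∂Z = 20Z > 0 (assuming positive values)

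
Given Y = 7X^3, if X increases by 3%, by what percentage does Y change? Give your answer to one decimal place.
9.3%

For Y = 7X^3:
If X → X(1 + 0.03)
Then Y → Y · (1 + 0.03)^3
     ≈ Y · 1.0927

Percentage change = ((1 + 0.03)^3 − 1) × 100% ≈ 9.3%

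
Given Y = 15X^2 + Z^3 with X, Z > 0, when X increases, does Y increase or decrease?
Y increases

Taking the partial derivative:
∂Y/∂X = 30X

∂Y/∂X = 30X > 0 (assuming positive values)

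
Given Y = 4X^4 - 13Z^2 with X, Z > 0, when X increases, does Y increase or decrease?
Y increases

Taking the partial derivative:
∂Y/∂X = 16X^3

∂Y/∂X = 16X^3 > 0 (assuming positive values)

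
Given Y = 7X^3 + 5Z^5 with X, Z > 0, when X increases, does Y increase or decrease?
Y increases

Taking the partial derivative:
∂Y/∂X = 21X^2

∂Y/∂X = 21X^2 > 0 (assuming positive values)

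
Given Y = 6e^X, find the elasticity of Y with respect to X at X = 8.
Elasticity = 8

Elasticity = (dY/dX) · (X/Y)

dY/dX = 6·e^X
At X = 8: dY/dX = 6·e^8, Y = 6·e^8

Elasticity = (6·e^8) · (8 / (6·e^8)) = 8

Interpretation: for a small percentage change in X, the percentage change in Y is approximately 8.00 times as large.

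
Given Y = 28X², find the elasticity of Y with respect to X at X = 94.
Elasticity = 2

Elasticity = (dY/dX) · (X/Y)

dY/dX = 56·X
At X = 94: dY/dX = 5264, Y = 247408

Elasticity = 5264 · (94 / 247408) = 2

Interpretation: for a small percentage change in X, the percentage change in Y is approximately 2.00 times as large.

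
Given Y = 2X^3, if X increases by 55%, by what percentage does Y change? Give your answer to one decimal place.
272.4%

For Y = 2X^3:
If X → X(1 + 0.55)
Then Y → Y · (1 + 0.55)^3
     ≈ Y · 3.7239

Percentage change = ((1 + 0.55)^3 − 1) × 100% ≈ 272.4%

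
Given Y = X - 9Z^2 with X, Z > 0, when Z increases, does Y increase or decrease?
Y decreases

Taking the partial derivative:
∂Y/∂Z = -18Z

∂Y/∂Z = -18Z < 0 (assuming positive values)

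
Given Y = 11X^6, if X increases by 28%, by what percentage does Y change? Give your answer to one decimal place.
339.8%

For Y = 11X^6:
If X → X(1 + 0.28)
Then Y → Y · (1 + 0.28)^6
     ≈ Y · 4.3980

Percentage change = ((1 + 0.28)^6 − 1) × 100% ≈ 339.8%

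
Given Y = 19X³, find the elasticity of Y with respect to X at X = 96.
Elasticity = 3

Elasticity = (dY/dX) · (X/Y)

dY/dX = 57·X²
At X = 96: dY/dX = 525312, Y = 16809984

Elasticity = 525312 · (96 / 16809984) = 3

Interpretation: for a small percentage change in X, the percentage change in Y is approximately 3.00 times as large.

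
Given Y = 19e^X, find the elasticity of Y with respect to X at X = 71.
Elasticity = 71

Elasticity = (dY/dX) · (X/Y)

dY/dX = 19·e^X
At X = 71: dY/dX = 19·e^71, Y = 19·e^71

Elasticity = (19·e^71) · (71 / (19·e^71)) = 71

Interpretation: for a small percentage change in X, the percentage change in Y is approximately 71.00 times as large.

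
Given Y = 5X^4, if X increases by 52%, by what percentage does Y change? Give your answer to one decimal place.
433.8%

For Y = 5X^4:
If X → X(1 + 0.52)
Then Y → Y · (1 + 0.52)^4
     ≈ Y · 5.3379

Percentage change = ((1 + 0.52)^4 − 1) × 100% ≈ 433.8%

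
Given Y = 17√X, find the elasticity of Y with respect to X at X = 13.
Elasticity = 1/2

Elasticity = (dY/dX) · (X/Y)

dY/dX = 17/(2·√X)
At X = 13: dY/dX = 17·√13/26, Y = 17·√13

Elasticity = (17·√13/26) · (13 / (17·√13)) = 1/2

Interpretation: for a small percentage change in X, the percentage change in Y is approximately 0.50 times as large.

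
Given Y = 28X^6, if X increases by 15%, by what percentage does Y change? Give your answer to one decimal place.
131.3%

For Y = 28X^6:
If X → X(1 + 0.15)
Then Y → Y · (1 + 0.15)^6
     ≈ Y · 2.3131

Percentage change = ((1 + 0.15)^6 − 1) × 100% ≈ 131.3%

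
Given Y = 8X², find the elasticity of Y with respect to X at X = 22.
Elasticity = 2

Elasticity = (dY/dX) · (X/Y)

dY/dX = 16·X
At X = 22: dY/dX = 352, Y = 3872

Elasticity = 352 · (22 / 3872) = 2

Interpretation: for a small percentage change in X, the percentage change in Y is approximately 2.00 times as large.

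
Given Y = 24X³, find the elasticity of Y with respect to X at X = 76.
Elasticity = 3

Elasticity = (dY/dX) · (X/Y)

dY/dX = 72·X²
At X = 76: dY/dX = 415872, Y = 10535424

Elasticity = 415872 · (76 / 10535424) = 3

Interpretation: for a small percentage change in X, the percentage change in Y is approximately 3.00 times as large.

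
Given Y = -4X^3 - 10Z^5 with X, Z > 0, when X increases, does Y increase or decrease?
Y decreases

Taking the partial derivative:
∂Y/∂X = -12X^2

∂Y/∂X = -12X^2 < 0 (assuming positive values)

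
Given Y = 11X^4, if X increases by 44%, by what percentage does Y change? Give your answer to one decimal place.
330.0%

For Y = 11X^4:
If X → X(1 + 0.44)
Then Y → Y · (1 + 0.44)^4
     ≈ Y · 4.2998

Percentage change = ((1 + 0.44)^4 − 1) × 100% ≈ 330.0%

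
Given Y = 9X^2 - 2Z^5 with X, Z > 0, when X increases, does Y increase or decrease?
Y increases

Taking the partial derivative:
∂Y/∂X = 18X

∂Y/∂X = 18X > 0 (assuming positive values)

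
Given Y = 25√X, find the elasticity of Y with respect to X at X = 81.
Elasticity = 1/2

Elasticity = (dY/dX) · (X/Y)

dY/dX = 25/(2·√X)
At X = 81: dY/dX = 25/18, Y = 225

Elasticity = (25/18) · (81 / 225) = 1/2

Interpretation: for a small percentage change in X, the percentage change in Y is approximately 0.50 times as large.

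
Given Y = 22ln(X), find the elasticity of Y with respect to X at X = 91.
Elasticity = 1/ln(91) ≈ 0.2217

Elasticity = (dY/dX) · (X/Y)

dY/dX = 22/X
At X = 91: dY/dX = 22/91, Y = 22·ln(91)

Elasticity = (22/91) · (91 / (22·ln(91))) = 1/ln(91) ≈ 0.2217

Interpretation: for a small percentage change in X, the percentage change in Y is approximately 0.22 times as large.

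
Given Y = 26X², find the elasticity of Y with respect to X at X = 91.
Elasticity = 2

Elasticity = (dY/dX) · (X/Y)

dY/dX = 52·X
At X = 91: dY/dX = 4732, Y = 215306

Elasticity = 4732 · (91 / 215306) = 2

Interpretation: for a small percentage change in X, the percentage change in Y is approximately 2.00 times as large.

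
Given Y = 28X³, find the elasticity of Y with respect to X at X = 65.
Elasticity = 3

Elasticity = (dY/dX) · (X/Y)

dY/dX = 84·X²
At X = 65: dY/dX = 354900, Y = 7689500

Elasticity = 354900 · (65 / 7689500) = 3

Interpretation: for a small percentage change in X, the percentage change in Y is approximately 3.00 times as large.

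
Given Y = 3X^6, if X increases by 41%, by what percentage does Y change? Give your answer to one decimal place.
685.8%

For Y = 3X^6:
If X → X(1 + 0.41)
Then Y → Y · (1 + 0.41)^6
     ≈ Y · 7.8580

Percentage change = ((1 + 0.41)^6 − 1) × 100% ≈ 685.8%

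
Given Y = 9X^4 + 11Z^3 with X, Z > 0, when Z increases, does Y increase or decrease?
Y increases

Taking the partial derivative:
∂Y/∂Z = 33Z^2

∂Y/∂Z = 33Z^2 > 0 (assuming positive values)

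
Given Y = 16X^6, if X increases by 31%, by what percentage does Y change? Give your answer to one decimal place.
405.4%

For Y = 16X^6:
If X → X(1 + 0.31)
Then Y → Y · (1 + 0.31)^6
     ≈ Y · 5.0539

Percentage change = ((1 + 0.31)^6 − 1) × 100% ≈ 405.4%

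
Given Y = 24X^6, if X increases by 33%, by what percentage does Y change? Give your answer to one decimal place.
453.5%

For Y = 24X^6:
If X → X(1 + 0.33)
Then Y → Y · (1 + 0.33)^6
     ≈ Y · 5.5349

Percentage change = ((1 + 0.33)^6 − 1) × 100% ≈ 453.5%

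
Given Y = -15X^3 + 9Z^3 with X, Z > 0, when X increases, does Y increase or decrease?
Y decreases

Taking the partial derivative:
∂Y/∂X = -45X^2

∂Y/∂X = -45X^2 < 0 (assuming positive values)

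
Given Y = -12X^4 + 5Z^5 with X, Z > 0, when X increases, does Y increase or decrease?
Y decreases

Taking the partial derivative:
∂Y/∂X = -48X^3

∂Y/∂X = -48X^3 < 0 (assuming positive values)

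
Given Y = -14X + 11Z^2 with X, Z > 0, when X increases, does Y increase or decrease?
Y decreases

Taking the partial derivative:
∂Y/∂X = -14

∂Y/∂X = -14 < 0 (assuming positive values)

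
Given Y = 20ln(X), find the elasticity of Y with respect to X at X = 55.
Elasticity = 1/ln(55) ≈ 0.2495

Elasticity = (dY/dX) · (X/Y)

dY/dX = 20/X
At X = 55: dY/dX = 4/11, Y = 20·ln(55)

Elasticity = (4/11) · (55 / (20·ln(55))) = 1/ln(55) ≈ 0.2495

Interpretation: for a small percentage change in X, the percentage change in Y is approximately 0.25 times as large.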